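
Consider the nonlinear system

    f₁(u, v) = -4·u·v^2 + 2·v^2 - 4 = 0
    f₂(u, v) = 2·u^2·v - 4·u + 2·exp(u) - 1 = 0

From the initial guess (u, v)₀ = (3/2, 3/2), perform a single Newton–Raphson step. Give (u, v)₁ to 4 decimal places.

(1.1375, 0.6885)

At (3/2, 3/2): F = (-13.0000, 8.713378).
Jacobian J = [[-4·v^2, -8·u·v + 4·v], [4·u·v + 2·exp(u) - 4, 2·u^2]].
At the point, J = [[-9.0000, -12.0000], [13.963378, 4.5000]] (det J = 127.060538).
Solving J·Δ = −F gives Δ = (-0.3625, -0.8115).
Then the next iterate is (u, v)₁ = (1.1375, 0.6885).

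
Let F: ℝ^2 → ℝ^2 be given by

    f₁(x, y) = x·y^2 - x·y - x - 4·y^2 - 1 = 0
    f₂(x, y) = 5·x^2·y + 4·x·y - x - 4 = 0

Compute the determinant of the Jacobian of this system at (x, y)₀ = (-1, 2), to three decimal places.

-246.000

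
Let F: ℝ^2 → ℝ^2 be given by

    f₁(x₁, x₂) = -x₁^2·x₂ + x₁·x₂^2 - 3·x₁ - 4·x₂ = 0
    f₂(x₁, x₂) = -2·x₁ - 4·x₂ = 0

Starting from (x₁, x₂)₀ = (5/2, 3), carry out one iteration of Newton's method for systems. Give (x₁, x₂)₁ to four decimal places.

(-0.6593, 0.3297)

At (5/2, 3): F = (-15.7500, -17.0000).
Jacobian J = [[-2·x₁·x₂ + x₂^2 - 3, -x₁^2 + 2·x₁·x₂ - 4], [-2, -4]].
At the point, J = [[-9.0000, 4.7500], [-2.0000, -4.0000]] (det J = 45.5000).
Solving J·Δ = −F gives Δ = (-3.1593, -2.6703).
Then the next iterate is (x₁, x₂)₁ = (-0.6593, 0.3297).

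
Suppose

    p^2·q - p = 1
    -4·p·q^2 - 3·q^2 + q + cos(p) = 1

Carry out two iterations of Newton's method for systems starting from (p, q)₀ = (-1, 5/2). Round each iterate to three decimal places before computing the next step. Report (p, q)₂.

At (-1, 5/2): F = (2.500, 8.29030).
Jacobian J = [[2·p·q - 1, p^2], [-4·q^2 - sin(p), -8·p·q - 6·q + 1]].
At the point, J = [[-6.000, 1.000], [-24.15853, 6.000]] (det J = -11.84147).
Solving J·Δ = −F gives Δ = (0.567, 0.900).
Then the next iterate is (p, q)₁ = (-0.433, 3.400).
Round to (-0.433, 3.400) and repeat: F = (0.07046, -11.35037), J = [[-3.94440, 0.18749], [-45.82040, -7.62240]].
Δ = (-0.041, -1.242), so (p, q)₂ = (-0.474, 2.158).

(-0.474, 2.158)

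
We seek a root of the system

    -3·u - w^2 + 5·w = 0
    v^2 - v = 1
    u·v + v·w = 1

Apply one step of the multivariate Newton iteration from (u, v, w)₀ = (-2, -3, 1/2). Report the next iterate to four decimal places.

At (-2, -3, 1/2): F = (8.2500, 11.0000, 3.5000).
Jacobian J = [[-3, 0, -2·w + 5], [0, 2·v - 1, 0], [v, u + w, v]].
At the point, J = [[-3.0000, 0.0000, 4.0000], [0.0000, -7.0000, 0.0000], [-3.0000, -1.5000, -3.0000]] (det J = -147.0000).
Solving J·Δ = −F gives Δ = (1.3963, 1.5714, -1.0153).
Then the next iterate is (u, v, w)₁ = (-0.6037, -1.4286, -0.5153).

(-0.6037, -1.4286, -0.5153)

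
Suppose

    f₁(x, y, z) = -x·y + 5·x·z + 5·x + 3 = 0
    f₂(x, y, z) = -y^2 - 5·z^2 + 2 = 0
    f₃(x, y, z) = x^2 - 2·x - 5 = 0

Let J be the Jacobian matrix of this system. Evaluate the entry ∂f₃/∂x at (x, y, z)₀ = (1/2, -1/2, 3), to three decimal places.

-1.000

∂f₃/∂x = 2·x - 2.
At (1/2, -1/2, 3) this is -1.000.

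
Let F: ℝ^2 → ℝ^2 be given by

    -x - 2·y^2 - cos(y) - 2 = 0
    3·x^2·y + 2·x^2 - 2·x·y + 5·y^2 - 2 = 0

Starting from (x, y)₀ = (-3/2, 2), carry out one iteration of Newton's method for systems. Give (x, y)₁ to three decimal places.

(-1.249, 0.825)

At (-3/2, 2): F = (-8.08385, 42.000).
Jacobian J = [[-1, -4·y + sin(y)], [6·x·y + 4·x - 2·y, 3·x^2 - 2·x + 10·y]].
At the point, J = [[-1.000, -7.09070], [-28.000, 29.750]] (det J = -228.28967).
Solving J·Δ = −F gives Δ = (0.251, -1.175).
Then the next iterate is (x, y)₁ = (-1.249, 0.825).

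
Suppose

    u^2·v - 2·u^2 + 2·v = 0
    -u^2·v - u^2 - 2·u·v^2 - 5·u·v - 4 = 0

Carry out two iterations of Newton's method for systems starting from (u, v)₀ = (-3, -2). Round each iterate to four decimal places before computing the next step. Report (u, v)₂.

(0.2600, -3.4665)

At (-3, -2): F = (-40.0000, -1.0000).
Jacobian J = [[2·u·v - 4·u, u^2 + 2], [-2·u·v - 2·u - 2·v^2 - 5·v, -u^2 - 4·u·v - 5·u]].
At the point, J = [[24.0000, 11.0000], [-4.0000, -18.0000]] (det J = -388.0000).
Solving J·Δ = −F gives Δ = (1.8840, -0.4742).
Then the next iterate is (u, v)₁ = (-1.1160, -2.4742).
Round to (-1.1160, -2.4742) and repeat: F = (-10.520819, -2.306427), J = [[9.986414, 3.245456], [-3.162746, -6.710285]].
Δ = (1.3760, -0.9923), so (u, v)₂ = (0.2600, -3.4665).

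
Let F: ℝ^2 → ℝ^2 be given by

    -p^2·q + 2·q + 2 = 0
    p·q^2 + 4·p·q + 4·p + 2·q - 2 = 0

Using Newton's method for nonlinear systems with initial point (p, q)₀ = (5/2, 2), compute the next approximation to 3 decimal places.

(2.734, -0.079)

At (5/2, 2): F = (-6.500, 42.000).
Jacobian J = [[-2·p·q, -p^2 + 2], [q^2 + 4·q + 4, 2·p·q + 4·p + 2]].
At the point, J = [[-10.000, -4.250], [16.000, 22.000]] (det J = -152.000).
Solving J·Δ = −F gives Δ = (0.234, -2.079).
Then the next iterate is (p, q)₁ = (2.734, -0.079).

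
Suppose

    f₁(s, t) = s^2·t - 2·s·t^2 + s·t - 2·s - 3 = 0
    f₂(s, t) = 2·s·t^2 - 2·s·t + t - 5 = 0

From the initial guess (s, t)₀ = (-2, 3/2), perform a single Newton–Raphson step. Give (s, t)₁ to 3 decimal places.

At (-2, 3/2): F = (13.000, -6.500).
Jacobian J = [[2·s·t - 2·t^2 + t - 2, s^2 - 4·s·t + s], [2·t^2 - 2·t, 4·s·t - 2·s + 1]].
At the point, J = [[-11.000, 14.000], [1.500, -7.000]] (det J = 56.000).
Solving J·Δ = −F gives Δ = (0.000, -0.929).
Then the next iterate is (s, t)₁ = (-2.000, 0.571).

(-2.000, 0.571)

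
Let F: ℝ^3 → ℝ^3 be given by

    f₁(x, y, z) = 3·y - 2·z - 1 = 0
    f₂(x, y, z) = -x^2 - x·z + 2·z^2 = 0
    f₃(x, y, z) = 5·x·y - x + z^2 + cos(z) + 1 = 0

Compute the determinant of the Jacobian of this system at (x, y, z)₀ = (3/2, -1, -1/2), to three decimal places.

96.596

J = [[0, 3, -2], [-2·x - z, 0, -x + 4·z], [5·y - 1, 5·x, 2·z - sin(z)]].
At the point, J = [[0.000, 3.000, -2.000], [-2.500, 0.000, -3.500], [-6.000, 7.500, -0.52057]].
det J = 96.596.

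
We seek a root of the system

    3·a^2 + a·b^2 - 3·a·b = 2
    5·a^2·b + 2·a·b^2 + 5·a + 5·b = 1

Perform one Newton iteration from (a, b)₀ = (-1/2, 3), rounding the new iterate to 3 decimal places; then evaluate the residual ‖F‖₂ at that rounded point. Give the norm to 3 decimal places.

6.339

At (-1/2, 3): F = (-1.250, 6.250).
Jacobian J = [[6·a + b^2 - 3·b, 2·a·b - 3·a], [10·a·b + 2·b^2 + 5, 5·a^2 + 4·a·b + 5]].
At the point, J = [[-3.000, -1.500], [8.000, 0.250]] (det J = 11.250).
Solving J·Δ = −F gives Δ = (-0.806, 0.778).
Then the next iterate is (a, b)₁ = (-1.306, 3.778).
Re-evaluating at (-1.306, 3.778): F = (-0.72180, 6.29765), so ‖F‖₂ = 6.339.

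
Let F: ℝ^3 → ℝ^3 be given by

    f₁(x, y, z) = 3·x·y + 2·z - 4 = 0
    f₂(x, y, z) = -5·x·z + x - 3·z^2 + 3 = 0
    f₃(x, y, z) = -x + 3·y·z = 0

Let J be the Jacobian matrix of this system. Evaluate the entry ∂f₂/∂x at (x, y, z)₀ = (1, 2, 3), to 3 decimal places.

-14.000

∂f₂/∂x = -5·z + 1.
At (1, 2, 3) this is -14.000.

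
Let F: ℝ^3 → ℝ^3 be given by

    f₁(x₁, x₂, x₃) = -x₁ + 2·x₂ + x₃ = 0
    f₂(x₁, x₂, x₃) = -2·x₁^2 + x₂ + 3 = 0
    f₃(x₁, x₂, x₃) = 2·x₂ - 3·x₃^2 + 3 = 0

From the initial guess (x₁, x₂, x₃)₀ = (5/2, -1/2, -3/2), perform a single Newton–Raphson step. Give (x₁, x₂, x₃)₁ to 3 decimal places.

At (5/2, -1/2, -3/2): F = (-5.000, -10.000, -4.750).
Jacobian J = [[-1, 2, 1], [-4·x₁, 1, 0], [0, 2, -6·x₃]].
At the point, J = [[-1.000, 2.000, 1.000], [-10.000, 1.000, 0.000], [0.000, 2.000, 9.000]] (det J = 151.000).
Solving J·Δ = −F gives Δ = (-0.793, 2.070, 0.068).
Then the next iterate is (x₁, x₂, x₃)₁ = (1.707, 1.570, -1.432).

(1.707, 1.570, -1.432)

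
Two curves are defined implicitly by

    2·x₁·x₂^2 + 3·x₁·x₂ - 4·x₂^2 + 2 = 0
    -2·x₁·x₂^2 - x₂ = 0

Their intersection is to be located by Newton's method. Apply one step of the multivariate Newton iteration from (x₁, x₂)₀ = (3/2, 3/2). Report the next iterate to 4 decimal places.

At (3/2, 3/2): F = (6.5000, -8.2500).
Jacobian J = [[2·x₂^2 + 3·x₂, 4·x₁·x₂ + 3·x₁ - 8·x₂], [-2·x₂^2, -4·x₁·x₂ - 1]].
At the point, J = [[9.0000, 1.5000], [-4.5000, -10.0000]] (det J = -83.2500).
Solving J·Δ = −F gives Δ = (-0.6321, -0.5405).
Then the next iterate is (x₁, x₂)₁ = (0.8679, 0.9595).

(0.8679, 0.9595)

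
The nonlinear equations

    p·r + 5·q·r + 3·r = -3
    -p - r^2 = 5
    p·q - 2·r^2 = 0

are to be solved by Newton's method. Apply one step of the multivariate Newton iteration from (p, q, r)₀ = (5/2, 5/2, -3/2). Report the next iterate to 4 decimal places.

(-2.9583, 3.8250, -0.0694)

At (5/2, 5/2, -3/2): F = (-24.0000, -9.7500, 1.7500).
Jacobian J = [[r, 5·r, p + 5·q + 3], [-1, 0, -2·r], [q, p, -4·r]].
At the point, J = [[-1.5000, -7.5000, 18.0000], [-1.0000, 0.0000, 3.0000], [2.5000, 2.5000, 6.0000]] (det J = -135.0000).
Solving J·Δ = −F gives Δ = (-5.4583, 1.3250, 1.4306).
Then the next iterate is (p, q, r)₁ = (-2.9583, 3.8250, -0.0694).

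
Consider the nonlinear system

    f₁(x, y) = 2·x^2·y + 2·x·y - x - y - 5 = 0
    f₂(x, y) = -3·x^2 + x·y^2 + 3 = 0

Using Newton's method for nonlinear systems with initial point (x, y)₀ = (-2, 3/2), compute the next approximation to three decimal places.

(-3.826, -5.087)

At (-2, 3/2): F = (1.500, -13.500).
Jacobian J = [[4·x·y + 2·y - 1, 2·x^2 + 2·x - 1], [-6·x + y^2, 2·x·y]].
At the point, J = [[-10.000, 3.000], [14.250, -6.000]] (det J = 17.250).
Solving J·Δ = −F gives Δ = (-1.826, -6.587).
Then the next iterate is (x, y)₁ = (-3.826, -5.087).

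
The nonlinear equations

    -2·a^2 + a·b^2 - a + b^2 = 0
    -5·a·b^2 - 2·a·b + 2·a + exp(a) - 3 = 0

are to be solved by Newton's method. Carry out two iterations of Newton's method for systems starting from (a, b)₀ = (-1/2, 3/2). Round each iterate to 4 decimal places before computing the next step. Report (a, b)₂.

(-0.6820, 0.8751)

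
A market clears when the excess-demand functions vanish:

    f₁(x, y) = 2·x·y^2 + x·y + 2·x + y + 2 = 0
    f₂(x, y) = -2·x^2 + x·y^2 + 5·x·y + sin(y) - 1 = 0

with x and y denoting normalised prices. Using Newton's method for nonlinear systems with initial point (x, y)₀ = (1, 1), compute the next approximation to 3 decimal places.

At (1, 1): F = (8.000, 3.84147).
Jacobian J = [[2·y^2 + y + 2, 4·x·y + x + 1], [-4·x + y^2 + 5·y, 2·x·y + 5·x + cos(y)]].
At the point, J = [[5.000, 6.000], [2.000, 7.54030]] (det J = 25.70151).
Solving J·Δ = −F gives Δ = (-1.450, -0.125).
Then the next iterate is (x, y)₁ = (-0.450, 0.875).

(-0.450, 0.875)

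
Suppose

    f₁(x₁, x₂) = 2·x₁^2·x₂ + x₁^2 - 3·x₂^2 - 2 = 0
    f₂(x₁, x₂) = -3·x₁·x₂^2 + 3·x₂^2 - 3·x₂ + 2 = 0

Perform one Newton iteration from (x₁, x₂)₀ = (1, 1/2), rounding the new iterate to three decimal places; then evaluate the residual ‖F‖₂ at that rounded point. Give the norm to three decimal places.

At (1, 1/2): F = (-0.750, 0.500).
Jacobian J = [[4·x₁·x₂ + 2·x₁, 2·x₁^2 - 6·x₂], [-3·x₂^2, -6·x₁·x₂ + 6·x₂ - 3]].
At the point, J = [[4.000, -1.000], [-0.750, -3.000]] (det J = -12.750).
Solving J·Δ = −F gives Δ = (0.216, 0.113).
Then the next iterate is (x₁, x₂)₁ = (1.216, 0.613).
Re-evaluating at (1.216, 0.613): F = (0.16418, -0.08250), so ‖F‖₂ = 0.184.

0.184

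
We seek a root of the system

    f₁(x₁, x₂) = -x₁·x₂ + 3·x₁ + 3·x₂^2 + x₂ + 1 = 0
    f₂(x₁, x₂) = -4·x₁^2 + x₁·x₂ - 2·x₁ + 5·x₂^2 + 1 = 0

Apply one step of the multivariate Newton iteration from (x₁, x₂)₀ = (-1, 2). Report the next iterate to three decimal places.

(-0.699, 0.978)

At (-1, 2): F = (14.000, 17.000).
Jacobian J = [[-x₂ + 3, -x₁ + 6·x₂ + 1], [-8·x₁ + x₂ - 2, x₁ + 10·x₂]].
At the point, J = [[1.000, 14.000], [8.000, 19.000]] (det J = -93.000).
Solving J·Δ = −F gives Δ = (0.301, -1.022).
Then the next iterate is (x₁, x₂)₁ = (-0.699, 0.978).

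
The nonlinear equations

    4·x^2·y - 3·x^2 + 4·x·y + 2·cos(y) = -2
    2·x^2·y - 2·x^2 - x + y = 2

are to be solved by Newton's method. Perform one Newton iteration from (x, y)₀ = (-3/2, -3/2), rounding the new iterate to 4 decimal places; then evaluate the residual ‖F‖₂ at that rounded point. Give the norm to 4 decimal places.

At (-3/2, -3/2): F = (-9.108526, -13.2500).
Jacobian J = [[8·x·y - 6·x + 4·y, 4·x^2 + 4·x - 2·sin(y)], [4·x·y - 4·x - 1, 2·x^2 + 1]].
At the point, J = [[21.0000, 4.994990], [14.0000, 5.5000]] (det J = 45.570140).
Solving J·Δ = −F gives Δ = (-0.3530, 3.3077).
Then the next iterate is (x, y)₁ = (-1.8530, 1.8077).
Re-evaluating at (-1.8530, 1.8077): F = (2.658853, 7.207352), so ‖F‖₂ = 7.6821.

7.6821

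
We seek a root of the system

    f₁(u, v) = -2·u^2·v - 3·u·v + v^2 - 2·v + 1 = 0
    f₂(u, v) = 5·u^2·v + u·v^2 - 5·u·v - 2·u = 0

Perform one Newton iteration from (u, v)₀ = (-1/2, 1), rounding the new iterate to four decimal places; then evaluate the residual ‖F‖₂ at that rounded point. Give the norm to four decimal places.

1.2901

At (-1/2, 1): F = (1.0000, 4.2500).
Jacobian J = [[-4·u·v - 3·v, -2·u^2 - 3·u + 2·v - 2], [10·u·v + v^2 - 5·v - 2, 5·u^2 + 2·u·v - 5·u]].
At the point, J = [[-1.0000, 1.0000], [-11.0000, 2.7500]] (det J = 8.2500).
Solving J·Δ = −F gives Δ = (0.1818, -0.8182).
Then the next iterate is (u, v)₁ = (-0.3182, 0.1818).
Re-evaluating at (-0.3182, 0.1818): F = (0.806183, 1.007164), so ‖F‖₂ = 1.2901.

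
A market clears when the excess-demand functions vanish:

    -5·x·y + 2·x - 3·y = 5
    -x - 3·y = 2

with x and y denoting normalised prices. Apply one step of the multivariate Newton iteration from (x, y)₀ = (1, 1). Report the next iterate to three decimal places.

At (1, 1): F = (-11.000, -6.000).
Jacobian J = [[-5·y + 2, -5·x - 3], [-1, -3]].
At the point, J = [[-3.000, -8.000], [-1.000, -3.000]] (det J = 1.000).
Solving J·Δ = −F gives Δ = (15.000, -7.000).
Then the next iterate is (x, y)₁ = (16.000, -6.000).

(16.000, -6.000)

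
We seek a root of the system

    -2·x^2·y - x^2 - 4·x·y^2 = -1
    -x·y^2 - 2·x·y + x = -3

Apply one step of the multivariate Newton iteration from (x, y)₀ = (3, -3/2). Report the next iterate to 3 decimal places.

(-4.667, 0.222)

At (3, -3/2): F = (-8.000, 8.250).
Jacobian J = [[-4·x·y - 2·x - 4·y^2, -2·x^2 - 8·x·y], [-y^2 - 2·y + 1, -2·x·y - 2·x]].
At the point, J = [[3.000, 18.000], [1.750, 3.000]] (det J = -22.500).
Solving J·Δ = −F gives Δ = (-7.667, 1.722).
Then the next iterate is (x, y)₁ = (-4.667, 0.222).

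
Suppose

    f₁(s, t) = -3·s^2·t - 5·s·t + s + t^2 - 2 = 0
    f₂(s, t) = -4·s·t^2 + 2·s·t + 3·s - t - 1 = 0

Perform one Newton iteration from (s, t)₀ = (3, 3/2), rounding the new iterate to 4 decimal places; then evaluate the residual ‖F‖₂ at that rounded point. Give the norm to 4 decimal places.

17.0756

At (3, 3/2): F = (-59.7500, -11.5000).
Jacobian J = [[-6·s·t - 5·t + 1, -3·s^2 - 5·s + 2·t], [-4·t^2 + 2·t + 3, -8·s·t + 2·s - 1]].
At the point, J = [[-33.5000, -39.0000], [-3.0000, -31.0000]] (det J = 921.5000).
Solving J·Δ = −F gives Δ = (-1.5233, -0.2235).
Then the next iterate is (s, t)₁ = (1.4767, 1.2765).
Re-evaluating at (1.4767, 1.2765): F = (-16.669657, -3.701233), so ‖F‖₂ = 17.0756.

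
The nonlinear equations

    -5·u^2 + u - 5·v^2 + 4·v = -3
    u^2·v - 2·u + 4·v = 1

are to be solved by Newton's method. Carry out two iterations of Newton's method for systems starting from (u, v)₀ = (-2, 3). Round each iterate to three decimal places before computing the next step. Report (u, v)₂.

(1.612, 2.166)

At (-2, 3): F = (-52.000, 27.000).
Jacobian J = [[-10·u + 1, -10·v + 4], [2·u·v - 2, u^2 + 4]].
At the point, J = [[21.000, -26.000], [-14.000, 8.000]] (det J = -196.000).
Solving J·Δ = −F gives Δ = (1.459, -0.821).
Then the next iterate is (u, v)₁ = (-0.541, 2.179).
Round to (-0.541, 2.179) and repeat: F = (-14.02861, 9.43575), J = [[6.410, -17.790], [-4.35768, 4.29268]].
Δ = (2.153, -0.013), so (u, v)₂ = (1.612, 2.166).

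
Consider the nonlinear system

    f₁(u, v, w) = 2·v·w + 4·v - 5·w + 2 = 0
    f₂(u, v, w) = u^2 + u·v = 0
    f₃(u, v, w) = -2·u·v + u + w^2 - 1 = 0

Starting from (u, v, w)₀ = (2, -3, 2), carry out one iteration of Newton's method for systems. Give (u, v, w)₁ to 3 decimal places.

At (2, -3, 2): F = (-32.000, -2.000, 17.000).
Jacobian J = [[0, 2·w + 4, 2·v - 5], [2·u + v, u, 0], [-2·v + 1, -2·u, 2·w]].
At the point, J = [[0.000, 8.000, -11.000], [1.000, 2.000, 0.000], [7.000, -4.000, 4.000]] (det J = 166.000).
Solving J·Δ = −F gives Δ = (-0.566, 1.283, -1.976).
Then the next iterate is (u, v, w)₁ = (1.434, -1.717, 0.024).

(1.434, -1.717, 0.024)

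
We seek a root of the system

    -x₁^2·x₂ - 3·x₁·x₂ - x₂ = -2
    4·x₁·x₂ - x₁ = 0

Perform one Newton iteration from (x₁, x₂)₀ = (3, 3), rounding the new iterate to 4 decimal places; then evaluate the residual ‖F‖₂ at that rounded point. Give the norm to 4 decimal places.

At (3, 3): F = (-55.0000, 33.0000).
Jacobian J = [[-2·x₁·x₂ - 3·x₂, -x₁^2 - 3·x₁ - 1], [4·x₂ - 1, 4·x₁]].
At the point, J = [[-27.0000, -19.0000], [11.0000, 12.0000]] (det J = -115.0000).
Solving J·Δ = −F gives Δ = (-0.2870, -2.4870).
Then the next iterate is (x₁, x₂)₁ = (2.7130, 0.5130).
Re-evaluating at (2.7130, 0.5130): F = (-6.464176, 2.854076), so ‖F‖₂ = 7.0662.

7.0662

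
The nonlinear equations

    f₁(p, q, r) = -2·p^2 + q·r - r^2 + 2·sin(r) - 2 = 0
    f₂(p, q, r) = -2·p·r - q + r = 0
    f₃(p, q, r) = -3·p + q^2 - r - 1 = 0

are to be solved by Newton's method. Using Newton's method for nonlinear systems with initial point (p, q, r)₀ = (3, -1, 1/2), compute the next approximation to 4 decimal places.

At (3, -1, 1/2): F = (-19.791149, -1.5000, -9.5000).
Jacobian J = [[-4·p, r, q - 2·r + 2·cos(r)], [-2·r, -1, -2·p + 1], [-3, 2·q, -1]].
At the point, J = [[-12.0000, 0.5000, -0.244835], [-1.0000, -1.0000, -5.0000], [-3.0000, -2.0000, -1.0000]] (det J = 115.244835).
Solving J·Δ = −F gives Δ = (-1.7590, -2.3749, 0.5268).
Then the next iterate is (p, q, r)₁ = (1.2410, -3.3749, 1.0268).

(1.2410, -3.3749, 1.0268)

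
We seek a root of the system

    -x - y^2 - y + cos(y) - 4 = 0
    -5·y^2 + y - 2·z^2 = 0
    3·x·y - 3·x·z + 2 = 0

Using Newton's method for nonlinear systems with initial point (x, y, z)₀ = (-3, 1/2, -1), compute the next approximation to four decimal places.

At (-3, 1/2, -1): F = (-0.872417, -2.7500, -11.5000).
Jacobian J = [[-1, -2·y - sin(y) - 1, 0], [0, -10·y + 1, -4·z], [3·y - 3·z, 3·x, -3·x]].
At the point, J = [[-1.0000, -2.479426, 0.0000], [0.0000, -4.0000, 4.0000], [4.5000, -9.0000, 9.0000]] (det J = -44.629660).
Solving J·Δ = −F gives Δ = (1.1806, -0.8280, -0.1405).
Then the next iterate is (x, y, z)₁ = (-1.8194, -0.3280, -1.1405).

(-1.8194, -0.3280, -1.1405)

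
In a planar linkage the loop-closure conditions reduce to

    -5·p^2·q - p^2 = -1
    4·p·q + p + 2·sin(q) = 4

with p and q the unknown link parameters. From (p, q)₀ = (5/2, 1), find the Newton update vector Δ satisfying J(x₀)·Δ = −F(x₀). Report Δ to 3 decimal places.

At (5/2, 1): F = (-36.500, 10.18294).
Jacobian J = [[-10·p·q - 2·p, -5·p^2], [4·q + 1, 4·p + 2·cos(q)]].
At the point, J = [[-30.000, -31.250], [5.000, 11.08060]] (det J = -176.16814).
Solving J·Δ = −F gives Δ = (-0.489, -0.698).

(-0.489, -0.698)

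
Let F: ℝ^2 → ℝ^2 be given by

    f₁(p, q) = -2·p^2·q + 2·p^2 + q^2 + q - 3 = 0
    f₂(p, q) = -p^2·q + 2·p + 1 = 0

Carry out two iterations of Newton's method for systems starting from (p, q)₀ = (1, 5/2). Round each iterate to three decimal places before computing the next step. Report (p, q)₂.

At (1, 5/2): F = (2.750, 0.500).
Jacobian J = [[-4·p·q + 4·p, -2·p^2 + 2·q + 1], [-2·p·q + 2, -p^2]].
At the point, J = [[-6.000, 4.000], [-3.000, -1.000]] (det J = 18.000).
Solving J·Δ = −F gives Δ = (0.264, -0.292).
Then the next iterate is (p, q)₁ = (1.264, 2.208).
Round to (1.264, 2.208) and repeat: F = (0.22323, 0.00029), J = [[-6.10765, 2.22061], [-3.58182, -1.59770]].
Δ = (0.020, -0.045), so (p, q)₂ = (1.284, 2.163).

(1.284, 2.163)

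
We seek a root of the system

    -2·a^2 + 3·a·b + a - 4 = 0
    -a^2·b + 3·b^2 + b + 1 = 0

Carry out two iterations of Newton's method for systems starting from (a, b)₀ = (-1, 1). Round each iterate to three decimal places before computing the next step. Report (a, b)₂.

At (-1, 1): F = (-10.000, 4.000).
Jacobian J = [[-4·a + 3·b + 1, 3·a], [-2·a·b, -a^2 + 6·b + 1]].
At the point, J = [[8.000, -3.000], [2.000, 6.000]] (det J = 54.000).
Solving J·Δ = −F gives Δ = (0.889, -0.963).
Then the next iterate is (a, b)₁ = (-0.111, 0.037).
Round to (-0.111, 0.037) and repeat: F = (-4.14796, 1.04065), J = [[1.555, -0.333], [0.00821, 1.20968]].
Δ = (2.480, -0.877), so (a, b)₂ = (2.369, -0.840).

(2.369, -0.840)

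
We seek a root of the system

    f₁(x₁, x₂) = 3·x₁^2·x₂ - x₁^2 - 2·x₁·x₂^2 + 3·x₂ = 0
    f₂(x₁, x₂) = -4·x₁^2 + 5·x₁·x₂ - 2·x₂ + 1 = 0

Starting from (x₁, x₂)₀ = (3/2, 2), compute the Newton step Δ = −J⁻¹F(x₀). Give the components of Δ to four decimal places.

(-1.0478, -0.9265)

At (3/2, 2): F = (5.2500, 3.0000).
Jacobian J = [[6·x₁·x₂ - 2·x₁ - 2·x₂^2, 3·x₁^2 - 4·x₁·x₂ + 3], [-8·x₁ + 5·x₂, 5·x₁ - 2]].
At the point, J = [[7.0000, -2.2500], [-2.0000, 5.5000]] (det J = 34.0000).
Solving J·Δ = −F gives Δ = (-1.0478, -0.9265).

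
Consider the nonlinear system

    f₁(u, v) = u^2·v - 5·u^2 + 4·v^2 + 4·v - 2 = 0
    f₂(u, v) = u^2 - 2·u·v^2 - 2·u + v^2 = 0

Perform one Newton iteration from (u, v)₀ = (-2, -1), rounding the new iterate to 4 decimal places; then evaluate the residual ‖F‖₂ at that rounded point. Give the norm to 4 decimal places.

8.4570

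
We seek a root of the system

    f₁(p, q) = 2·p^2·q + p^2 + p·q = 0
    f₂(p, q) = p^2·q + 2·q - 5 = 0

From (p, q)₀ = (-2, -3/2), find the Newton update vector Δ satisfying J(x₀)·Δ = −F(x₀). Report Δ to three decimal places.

At (-2, -3/2): F = (-5.000, -14.000).
Jacobian J = [[4·p·q + 2·p + q, 2·p^2 + p], [2·p·q, p^2 + 2]].
At the point, J = [[6.500, 6.000], [6.000, 6.000]] (det J = 3.000).
Solving J·Δ = −F gives Δ = (-18.000, 20.333).

(-18.000, 20.333)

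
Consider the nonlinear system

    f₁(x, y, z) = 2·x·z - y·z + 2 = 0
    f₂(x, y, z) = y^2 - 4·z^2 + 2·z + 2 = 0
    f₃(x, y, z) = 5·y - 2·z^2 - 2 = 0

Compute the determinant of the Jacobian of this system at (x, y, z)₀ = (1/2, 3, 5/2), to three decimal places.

150.000

J = [[2·z, -z, 2·x - y], [0, 2·y, -8·z + 2], [0, 5, -4·z]].
At the point, J = [[5.000, -2.500, -2.000], [0.000, 6.000, -18.000], [0.000, 5.000, -10.000]].
det J = 150.000.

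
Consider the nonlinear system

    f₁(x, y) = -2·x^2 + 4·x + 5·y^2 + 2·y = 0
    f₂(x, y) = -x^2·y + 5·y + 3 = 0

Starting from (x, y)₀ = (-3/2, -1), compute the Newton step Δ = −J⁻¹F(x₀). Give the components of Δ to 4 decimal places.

At (-3/2, -1): F = (-7.5000, 0.2500).
Jacobian J = [[-4·x + 4, 10·y + 2], [-2·x·y, -x^2 + 5]].
At the point, J = [[10.0000, -8.0000], [-3.0000, 2.7500]] (det J = 3.5000).
Solving J·Δ = −F gives Δ = (5.3214, 5.7143).

(5.3214, 5.7143)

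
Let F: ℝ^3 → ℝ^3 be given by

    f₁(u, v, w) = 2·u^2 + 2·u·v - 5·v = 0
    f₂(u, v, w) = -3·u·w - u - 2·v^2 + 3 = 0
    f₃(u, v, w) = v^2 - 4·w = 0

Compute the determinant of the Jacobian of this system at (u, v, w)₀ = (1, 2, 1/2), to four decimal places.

382.0000

J = [[4·u + 2·v, 2·u - 5, 0], [-3·w - 1, -4·v, -3·u], [0, 2·v, -4]].
At the point, J = [[8.0000, -3.0000, 0.0000], [-2.5000, -8.0000, -3.0000], [0.0000, 4.0000, -4.0000]].
det J = 382.0000.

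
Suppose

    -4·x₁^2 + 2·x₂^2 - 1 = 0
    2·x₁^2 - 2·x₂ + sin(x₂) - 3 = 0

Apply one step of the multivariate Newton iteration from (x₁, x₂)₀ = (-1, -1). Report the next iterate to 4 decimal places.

At (-1, -1): F = (-3.0000, 0.158529).
Jacobian J = [[-8·x₁, 4·x₂], [4·x₁, cos(x₂) - 2]].
At the point, J = [[8.0000, -4.0000], [-4.0000, -1.459698]] (det J = -27.677582).
Solving J·Δ = −F gives Δ = (0.1811, -0.3877).
Then the next iterate is (x₁, x₂)₁ = (-0.8189, -1.3877).

(-0.8189, -1.3877)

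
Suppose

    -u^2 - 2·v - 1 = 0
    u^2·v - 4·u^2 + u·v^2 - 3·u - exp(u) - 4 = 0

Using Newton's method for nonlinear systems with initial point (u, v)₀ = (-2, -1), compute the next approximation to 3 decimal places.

(-1.051, -0.602)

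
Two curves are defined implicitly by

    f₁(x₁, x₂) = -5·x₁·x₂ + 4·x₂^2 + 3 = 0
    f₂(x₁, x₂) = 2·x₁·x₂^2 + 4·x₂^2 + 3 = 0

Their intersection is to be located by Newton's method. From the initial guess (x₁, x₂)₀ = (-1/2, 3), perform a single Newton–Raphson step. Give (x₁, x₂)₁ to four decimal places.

(-0.4438, 1.2771)

At (-1/2, 3): F = (46.5000, 30.0000).
Jacobian J = [[-5·x₂, -5·x₁ + 8·x₂], [2·x₂^2, 4·x₁·x₂ + 8·x₂]].
At the point, J = [[-15.0000, 26.5000], [18.0000, 18.0000]] (det J = -747.0000).
Solving J·Δ = −F gives Δ = (0.0562, -1.7229).
Then the next iterate is (x₁, x₂)₁ = (-0.4438, 1.2771).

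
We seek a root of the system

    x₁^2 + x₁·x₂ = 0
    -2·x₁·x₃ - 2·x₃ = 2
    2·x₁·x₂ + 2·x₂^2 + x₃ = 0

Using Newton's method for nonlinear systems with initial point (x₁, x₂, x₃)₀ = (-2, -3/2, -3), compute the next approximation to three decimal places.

At (-2, -3/2, -3): F = (7.000, -8.000, 7.500).
Jacobian J = [[2·x₁ + x₂, x₁, 0], [-2·x₃, 0, -2·x₁ - 2], [2·x₂, 2·x₁ + 4·x₂, 1]].
At the point, J = [[-5.500, -2.000, 0.000], [6.000, 0.000, 2.000], [-3.000, -10.000, 1.000]] (det J = -86.000).
Solving J·Δ = −F gives Δ = (1.093, 0.494, 0.721).
Then the next iterate is (x₁, x₂, x₃)₁ = (-0.907, -1.006, -2.279).

(-0.907, -1.006, -2.279)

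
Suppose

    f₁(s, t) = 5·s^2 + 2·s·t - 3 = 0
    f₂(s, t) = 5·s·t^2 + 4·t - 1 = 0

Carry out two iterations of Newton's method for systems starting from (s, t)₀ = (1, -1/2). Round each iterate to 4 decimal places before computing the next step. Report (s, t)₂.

At (1, -1/2): F = (1.0000, -1.7500).
Jacobian J = [[10·s + 2·t, 2·s], [5·t^2, 10·s·t + 4]].
At the point, J = [[9.0000, 2.0000], [1.2500, -1.0000]] (det J = -11.5000).
Solving J·Δ = −F gives Δ = (0.2174, -1.4783).
Then the next iterate is (s, t)₁ = (1.2174, -1.9783).
Round to (1.2174, -1.9783) and repeat: F = (-0.406451, 14.909315), J = [[8.2174, 2.4348], [19.568354, -20.083824]].
Δ = (-0.1323, 0.6134), so (s, t)₂ = (1.0851, -1.3649).

(1.0851, -1.3649)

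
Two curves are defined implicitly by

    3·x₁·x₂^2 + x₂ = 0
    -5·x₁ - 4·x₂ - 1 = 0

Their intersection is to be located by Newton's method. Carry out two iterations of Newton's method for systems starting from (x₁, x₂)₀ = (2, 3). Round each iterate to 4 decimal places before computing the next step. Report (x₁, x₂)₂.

(-4.1153, 4.8942)

At (2, 3): F = (57.0000, -23.0000).
Jacobian J = [[3·x₂^2, 6·x₁·x₂ + 1], [-5, -4]].
At the point, J = [[27.0000, 37.0000], [-5.0000, -4.0000]] (det J = 77.0000).
Solving J·Δ = −F gives Δ = (-8.0909, 4.3636).
Then the next iterate is (x₁, x₂)₁ = (-6.0909, 7.3636).
Round to (-6.0909, 7.3636) and repeat: F = (-983.429794, 0.0001), J = [[162.667815, -268.105707], [-5.0000, -4.0000]].
Δ = (1.9756, -2.4694), so (x₁, x₂)₂ = (-4.1153, 4.8942).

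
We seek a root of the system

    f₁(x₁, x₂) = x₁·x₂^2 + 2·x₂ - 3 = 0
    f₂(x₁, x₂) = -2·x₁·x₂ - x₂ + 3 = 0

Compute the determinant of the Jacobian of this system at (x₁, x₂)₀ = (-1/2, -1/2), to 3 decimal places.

-2.500

J = [[x₂^2, 2·x₁·x₂ + 2], [-2·x₂, -2·x₁ - 1]].
At the point, J = [[0.250, 2.500], [1.000, 0.000]].
det J = -2.500.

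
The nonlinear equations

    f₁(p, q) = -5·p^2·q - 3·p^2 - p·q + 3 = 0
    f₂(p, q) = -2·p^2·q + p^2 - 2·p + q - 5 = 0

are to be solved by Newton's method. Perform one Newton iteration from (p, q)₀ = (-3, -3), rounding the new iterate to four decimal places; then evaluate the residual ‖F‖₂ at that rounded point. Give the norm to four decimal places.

At (-3, -3): F = (102.0000, 61.0000).
Jacobian J = [[-10·p·q - 6·p - q, -5·p^2 - p], [-4·p·q + 2·p - 2, -2·p^2 + 1]].
At the point, J = [[-69.0000, -42.0000], [-44.0000, -17.0000]] (det J = -675.0000).
Solving J·Δ = −F gives Δ = (1.2267, 0.4133).
Then the next iterate is (p, q)₁ = (-1.7733, -2.5867).
Re-evaluating at (-1.7733, -2.5867): F = (29.649818, 15.372730), so ‖F‖₂ = 33.3981.

33.3981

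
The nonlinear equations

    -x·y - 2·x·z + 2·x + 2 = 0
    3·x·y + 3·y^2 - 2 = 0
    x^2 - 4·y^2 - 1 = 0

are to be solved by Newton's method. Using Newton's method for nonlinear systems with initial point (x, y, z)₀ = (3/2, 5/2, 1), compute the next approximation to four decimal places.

(1.0354, 1.2428, 1.4325)

At (3/2, 5/2, 1): F = (-1.7500, 28.0000, -23.7500).
Jacobian J = [[-y - 2·z + 2, -x, -2·x], [3·y, 3·x + 6·y, 0], [2·x, -8·y, 0]].
At the point, J = [[-2.5000, -1.5000, -3.0000], [7.5000, 19.5000, 0.0000], [3.0000, -20.0000, 0.0000]] (det J = 625.5000).
Solving J·Δ = −F gives Δ = (-0.4646, -1.2572, 0.4325).
Then the next iterate is (x, y, z)₁ = (1.0354, 1.2428, 1.4325).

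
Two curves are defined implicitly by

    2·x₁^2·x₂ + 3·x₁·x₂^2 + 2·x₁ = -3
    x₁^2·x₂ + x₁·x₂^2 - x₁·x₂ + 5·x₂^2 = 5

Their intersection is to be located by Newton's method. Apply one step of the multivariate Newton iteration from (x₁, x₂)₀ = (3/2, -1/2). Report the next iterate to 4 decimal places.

(21.0000, -3.6957)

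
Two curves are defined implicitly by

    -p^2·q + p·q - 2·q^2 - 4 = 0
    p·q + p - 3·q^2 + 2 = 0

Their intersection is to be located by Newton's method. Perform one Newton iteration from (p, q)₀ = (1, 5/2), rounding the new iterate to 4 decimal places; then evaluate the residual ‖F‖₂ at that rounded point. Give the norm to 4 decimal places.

8.2365

At (1, 5/2): F = (-16.5000, -13.2500).
Jacobian J = [[-2·p·q + q, -p^2 + p - 4·q], [q + 1, p - 6·q]].
At the point, J = [[-2.5000, -10.0000], [3.5000, -14.0000]] (det J = 70.0000).
Solving J·Δ = −F gives Δ = (-1.4071, -1.2982).
Then the next iterate is (p, q)₁ = (-0.4071, 1.2018).
Re-evaluating at (-0.4071, 1.2018): F = (-7.577074, -3.229322), so ‖F‖₂ = 8.2365.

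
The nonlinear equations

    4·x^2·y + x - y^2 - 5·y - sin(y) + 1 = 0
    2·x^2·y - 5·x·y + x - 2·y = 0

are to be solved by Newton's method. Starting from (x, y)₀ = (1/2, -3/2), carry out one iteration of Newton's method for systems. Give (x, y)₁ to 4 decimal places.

At (1/2, -3/2): F = (6.247495, 6.5000).
Jacobian J = [[8·x·y + 1, 4·x^2 - 2·y - cos(y) - 5], [4·x·y - 5·y + 1, 2·x^2 - 5·x - 2]].
At the point, J = [[-5.0000, -1.070737], [5.5000, -4.0000]] (det J = 25.889055).
Solving J·Δ = −F gives Δ = (0.6964, 2.5826).
Then the next iterate is (x, y)₁ = (1.1964, 1.0826).

(1.1964, 1.0826)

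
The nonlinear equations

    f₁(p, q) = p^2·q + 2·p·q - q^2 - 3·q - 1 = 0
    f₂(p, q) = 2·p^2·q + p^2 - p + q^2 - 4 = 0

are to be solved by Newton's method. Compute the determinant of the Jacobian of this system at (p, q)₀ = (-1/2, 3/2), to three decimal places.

-28.500

J = [[2·p·q + 2·q, p^2 + 2·p - 2·q - 3], [4·p·q + 2·p - 1, 2·p^2 + 2·q]].
At the point, J = [[1.500, -6.750], [-5.000, 3.500]].
det J = -28.500.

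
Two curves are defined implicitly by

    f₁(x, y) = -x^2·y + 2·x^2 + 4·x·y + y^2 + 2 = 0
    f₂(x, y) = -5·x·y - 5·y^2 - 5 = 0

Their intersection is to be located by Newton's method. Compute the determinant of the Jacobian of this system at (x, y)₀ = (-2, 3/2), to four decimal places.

-87.5000

J = [[-2·x·y + 4·x + 4·y, -x^2 + 4·x + 2·y], [-5·y, -5·x - 10·y]].
At the point, J = [[4.0000, -9.0000], [-7.5000, -5.0000]].
det J = -87.5000.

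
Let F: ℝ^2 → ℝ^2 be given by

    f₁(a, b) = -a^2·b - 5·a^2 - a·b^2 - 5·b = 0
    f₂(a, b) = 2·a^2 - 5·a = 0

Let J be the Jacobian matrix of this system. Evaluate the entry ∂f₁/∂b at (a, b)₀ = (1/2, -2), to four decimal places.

∂f₁/∂b = -a^2 - 2·a·b - 5.
At (1/2, -2) this is -3.2500.

-3.2500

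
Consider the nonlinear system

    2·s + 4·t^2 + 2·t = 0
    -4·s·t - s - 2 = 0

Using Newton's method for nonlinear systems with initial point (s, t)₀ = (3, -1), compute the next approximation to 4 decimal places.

(-6.0000, -2.6667)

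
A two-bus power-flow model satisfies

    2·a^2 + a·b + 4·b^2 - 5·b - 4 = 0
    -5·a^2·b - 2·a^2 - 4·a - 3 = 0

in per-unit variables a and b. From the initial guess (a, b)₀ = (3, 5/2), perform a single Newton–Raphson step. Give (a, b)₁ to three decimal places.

(1.895, 1.501)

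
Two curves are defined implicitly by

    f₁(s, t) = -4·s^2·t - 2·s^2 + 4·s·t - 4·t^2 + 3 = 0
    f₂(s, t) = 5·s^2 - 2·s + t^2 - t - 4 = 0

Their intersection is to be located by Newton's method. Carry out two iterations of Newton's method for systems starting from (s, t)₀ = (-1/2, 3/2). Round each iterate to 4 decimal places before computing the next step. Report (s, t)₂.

At (-1/2, 3/2): F = (-11.0000, -1.0000).
Jacobian J = [[-8·s·t - 4·s + 4·t, -4·s^2 + 4·s - 8·t], [10·s - 2, 2·t - 1]].
At the point, J = [[14.0000, -15.0000], [-7.0000, 2.0000]] (det J = -77.0000).
Solving J·Δ = −F gives Δ = (-0.4805, -1.1818).
Then the next iterate is (s, t)₁ = (-0.9805, 0.3182).
Round to (-0.9805, 0.3182) and repeat: F = (-1.799391, 2.550952), J = [[7.690761, -10.313121], [-11.8050, -0.3636]].
Δ = (0.2165, -0.0130), so (s, t)₂ = (-0.7640, 0.3052).

(-0.7640, 0.3052)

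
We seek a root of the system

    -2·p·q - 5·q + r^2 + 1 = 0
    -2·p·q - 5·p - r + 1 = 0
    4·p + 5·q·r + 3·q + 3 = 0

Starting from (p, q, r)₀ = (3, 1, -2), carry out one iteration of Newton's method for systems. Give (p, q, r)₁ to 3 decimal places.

(0.538, 0.846, -1.846)

At (3, 1, -2): F = (-6.000, -18.000, 8.000).
Jacobian J = [[-2·q, -2·p - 5, 2·r], [-2·q - 5, -2·p, -1], [4, 5·r + 3, 5·q]].
At the point, J = [[-2.000, -11.000, -4.000], [-7.000, -6.000, -1.000], [4.000, -7.000, 5.000]] (det J = -559.000).
Solving J·Δ = −F gives Δ = (-2.462, -0.154, 0.154).
Then the next iterate is (p, q, r)₁ = (0.538, 0.846, -1.846).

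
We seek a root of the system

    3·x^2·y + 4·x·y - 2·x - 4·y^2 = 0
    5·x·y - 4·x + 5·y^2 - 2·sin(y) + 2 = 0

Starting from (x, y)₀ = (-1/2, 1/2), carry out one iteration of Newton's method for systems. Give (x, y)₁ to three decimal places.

At (-1/2, 1/2): F = (-0.625, 3.04115).
Jacobian J = [[6·x·y + 4·y - 2, 3·x^2 + 4·x - 8·y], [5·y - 4, 5·x + 10·y - 2·cos(y)]].
At the point, J = [[-1.500, -5.250], [-1.500, 0.74483]] (det J = -8.99225).
Solving J·Δ = −F gives Δ = (1.724, -0.612).
Then the next iterate is (x, y)₁ = (1.224, -0.112).

(1.224, -0.112)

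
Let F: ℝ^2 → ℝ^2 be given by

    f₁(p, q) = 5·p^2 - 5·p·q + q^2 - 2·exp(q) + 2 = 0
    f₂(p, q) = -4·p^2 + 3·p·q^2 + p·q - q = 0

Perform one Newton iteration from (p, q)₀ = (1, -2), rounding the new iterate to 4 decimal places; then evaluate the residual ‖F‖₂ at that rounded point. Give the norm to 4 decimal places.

5.9372

At (1, -2): F = (20.729329, 8.0000).
Jacobian J = [[10·p - 5·q, -5·p + 2·q - 2·exp(q)], [-8·p + 3·q^2 + q, 6·p·q + p - 1]].
At the point, J = [[20.0000, -9.270671], [2.0000, -12.0000]] (det J = -221.458659).
Solving J·Δ = −F gives Δ = (-0.7883, 0.5353).
Then the next iterate is (p, q)₁ = (0.2117, -1.4647).
Re-evaluating at (0.2117, -1.4647): F = (5.457521, 2.337865), so ‖F‖₂ = 5.9372.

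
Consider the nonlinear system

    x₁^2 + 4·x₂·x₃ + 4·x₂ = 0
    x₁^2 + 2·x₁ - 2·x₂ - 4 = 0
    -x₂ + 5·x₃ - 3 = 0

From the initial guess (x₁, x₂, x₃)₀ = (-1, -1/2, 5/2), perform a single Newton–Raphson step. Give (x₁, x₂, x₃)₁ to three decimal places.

(-15.600, -2.500, 0.100)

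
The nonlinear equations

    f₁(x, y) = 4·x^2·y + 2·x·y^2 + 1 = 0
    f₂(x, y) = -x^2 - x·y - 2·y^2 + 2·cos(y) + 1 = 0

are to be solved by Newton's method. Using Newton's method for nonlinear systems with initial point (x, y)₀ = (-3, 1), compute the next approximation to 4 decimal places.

(-2.0341, 0.5937)

At (-3, 1): F = (31.0000, -5.919395).
Jacobian J = [[8·x·y + 2·y^2, 4·x^2 + 4·x·y], [-2·x - y, -x - 4·y - 2·sin(y)]].
At the point, J = [[-22.0000, 24.0000], [5.0000, -2.682942]] (det J = -60.975277).
Solving J·Δ = −F gives Δ = (0.9659, -0.4063).
Then the next iterate is (x, y)₁ = (-2.0341, 0.5937).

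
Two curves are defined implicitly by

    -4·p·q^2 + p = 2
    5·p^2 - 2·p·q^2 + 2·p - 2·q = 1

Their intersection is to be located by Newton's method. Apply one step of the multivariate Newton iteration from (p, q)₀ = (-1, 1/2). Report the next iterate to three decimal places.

(-0.824, 1.000)

At (-1, 1/2): F = (-2.000, 1.500).
Jacobian J = [[-4·q^2 + 1, -8·p·q], [10·p - 2·q^2 + 2, -4·p·q - 2]].
At the point, J = [[0.000, 4.000], [-8.500, 0.000]] (det J = 34.000).
Solving J·Δ = −F gives Δ = (0.176, 0.500).
Then the next iterate is (p, q)₁ = (-0.824, 1.000).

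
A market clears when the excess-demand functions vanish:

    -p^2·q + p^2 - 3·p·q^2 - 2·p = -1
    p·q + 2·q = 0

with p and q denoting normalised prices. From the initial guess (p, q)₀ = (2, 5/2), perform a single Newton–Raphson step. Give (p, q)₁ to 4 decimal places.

(9.0000, -4.3750)

At (2, 5/2): F = (-46.5000, 10.0000).
Jacobian J = [[-2·p·q + 2·p - 3·q^2 - 2, -p^2 - 6·p·q], [q, p + 2]].
At the point, J = [[-26.7500, -34.0000], [2.5000, 4.0000]] (det J = -22.0000).
Solving J·Δ = −F gives Δ = (7.0000, -6.8750).
Then the next iterate is (p, q)₁ = (9.0000, -4.3750).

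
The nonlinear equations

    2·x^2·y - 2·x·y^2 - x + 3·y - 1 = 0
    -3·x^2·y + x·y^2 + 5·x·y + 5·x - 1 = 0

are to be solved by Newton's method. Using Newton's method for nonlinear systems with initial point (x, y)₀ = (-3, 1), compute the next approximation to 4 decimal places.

(-0.3797, 1.3122)

At (-3, 1): F = (29.0000, -61.0000).
Jacobian J = [[4·x·y - 2·y^2 - 1, 2·x^2 - 4·x·y + 3], [-6·x·y + y^2 + 5·y + 5, -3·x^2 + 2·x·y + 5·x]].
At the point, J = [[-15.0000, 33.0000], [29.0000, -48.0000]] (det J = -237.0000).
Solving J·Δ = −F gives Δ = (2.6203, 0.3122).
Then the next iterate is (x, y)₁ = (-0.3797, 1.3122).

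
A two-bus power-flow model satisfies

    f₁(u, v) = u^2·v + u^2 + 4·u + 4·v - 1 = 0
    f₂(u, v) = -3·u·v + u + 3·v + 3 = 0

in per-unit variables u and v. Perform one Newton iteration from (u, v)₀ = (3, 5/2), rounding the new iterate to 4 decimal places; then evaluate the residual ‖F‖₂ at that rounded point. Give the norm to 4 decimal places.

At (3, 5/2): F = (52.5000, -9.0000).
Jacobian J = [[2·u·v + 2·u + 4, u^2 + 4], [-3·v + 1, -3·u + 3]].
At the point, J = [[25.0000, 13.0000], [-6.5000, -6.0000]] (det J = -65.5000).
Solving J·Δ = −F gives Δ = (-3.0229, 1.7748).
Then the next iterate is (u, v)₁ = (-0.0229, 4.2748).
Re-evaluating at (-0.0229, 4.2748): F = (16.010366, 16.095179), so ‖F‖₂ = 22.7021.

22.7021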